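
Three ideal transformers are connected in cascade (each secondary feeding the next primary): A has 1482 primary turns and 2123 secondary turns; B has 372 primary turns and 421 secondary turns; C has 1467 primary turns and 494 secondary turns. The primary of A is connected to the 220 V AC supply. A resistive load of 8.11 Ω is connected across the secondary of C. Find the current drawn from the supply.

Secondary of A: V = 220.00 × 2123/1482 = 315.16 V.
Secondary of B: V = 315.16 × 421/372 = 356.67 V.
Secondary of C: V = 356.67 × 494/1467 = 120.10 V.
I_load = 120.10/8.11 = 14.809 A, so P_out = 120.10 × 14.809 = 1778.7 W.
All ideal ⇒ P_in = P_out, so I_supply = 1778.7/220 = 8.08 A.

I_supply ≈ 8.08 A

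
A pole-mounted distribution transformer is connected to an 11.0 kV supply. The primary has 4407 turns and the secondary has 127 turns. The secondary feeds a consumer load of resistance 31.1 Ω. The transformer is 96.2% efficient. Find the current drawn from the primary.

I_p ≈ 0.305 A

V_s = 11000 × 127/4407 = 317.00 V.
I_s = V_s/R = 317.00/31.1 = 10.193 A.
P_out = V_s I_s = 317.00 × 10.193 = 3231.1 W.
P_in = P_out/η = 3231.1/0.962 = 3358.7 W.
I_p = P_in/V_p = 3358.7/11000 = 0.305 A.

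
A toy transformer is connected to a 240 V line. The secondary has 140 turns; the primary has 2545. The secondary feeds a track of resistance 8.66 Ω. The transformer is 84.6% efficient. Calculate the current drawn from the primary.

I_p ≈ 0.0991 A

V_s = 240 × 140/2545 = 13.202 V.
I_s = V_s/R = 13.202/8.66 = 1.5245 A.
P_out = V_s I_s = 13.202 × 1.5245 = 20.127 W.
P_in = P_out/η = 20.127/0.846 = 23.791 W.
I_p = P_in/V_p = 23.791/240 = 0.0991 A.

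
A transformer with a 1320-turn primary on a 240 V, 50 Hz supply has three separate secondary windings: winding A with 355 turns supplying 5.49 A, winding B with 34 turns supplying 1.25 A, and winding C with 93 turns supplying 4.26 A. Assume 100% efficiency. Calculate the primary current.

I_p ≈ 1.81 A

V_A = 240 × 355/1320 = 64.545 V; V_B = 240 × 34/1320 = 6.1818 V; V_C = 240 × 93/1320 = 16.909 V.
P_out = V_A I_A + V_B I_B + V_C I_C = 64.545×5.49 + 6.1818×1.25 + 16.909×4.26 = 354.35 + 7.7273 + 72.033 = 434.11 W.
Ideal ⇒ P_in = P_out, so I_p = P_out/V_p = 434.11/240 = 1.81 A.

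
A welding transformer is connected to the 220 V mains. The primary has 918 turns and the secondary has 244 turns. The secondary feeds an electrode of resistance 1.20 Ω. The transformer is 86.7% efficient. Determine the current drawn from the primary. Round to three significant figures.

I_p ≈ 14.9 A

V_s = 220 × 244/918 = 58.475 V.
I_s = V_s/R = 58.475/1.20 = 48.729 A.
P_out = V_s I_s = 58.475 × 48.729 = 2849.4 W.
P_in = P_out/η = 2849.4/0.867 = 3286.5 W.
I_p = P_in/V_p = 3286.5/220 = 14.9 A.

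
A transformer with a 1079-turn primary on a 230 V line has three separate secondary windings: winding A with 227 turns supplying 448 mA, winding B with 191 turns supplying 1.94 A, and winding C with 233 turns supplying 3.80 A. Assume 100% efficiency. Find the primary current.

I_p ≈ 1.26 A

V_A = 230 × 227/1079 = 48.387 V; V_B = 230 × 191/1079 = 40.714 V; V_C = 230 × 233/1079 = 49.666 V.
P_out = V_A I_A + V_B I_B + V_C I_C = 48.387×0.448 + 40.714×1.94 + 49.666×3.80 = 21.678 + 78.984 + 188.73 = 289.39 W.
Ideal ⇒ P_in = P_out, so I_p = P_out/V_p = 289.39/230 = 1.26 A.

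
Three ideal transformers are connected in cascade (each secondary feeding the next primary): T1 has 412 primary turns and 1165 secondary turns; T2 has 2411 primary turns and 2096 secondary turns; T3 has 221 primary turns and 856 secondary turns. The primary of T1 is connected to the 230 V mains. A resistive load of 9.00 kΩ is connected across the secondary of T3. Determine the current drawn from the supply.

I_supply ≈ 2.32 A

After T1: V = 230.00 × 1165/412 = 650.36 V.
After T2: V = 650.36 × 2096/2411 = 565.39 V.
After T3: V = 565.39 × 856/221 = 2189.9 V.
I_load = 2189.9/9000 = 0.24333 A, so P_out = 2189.9 × 0.24333 = 532.87 W.
All ideal ⇒ P_in = P_out, so I_supply = 532.87/230 = 2.32 A.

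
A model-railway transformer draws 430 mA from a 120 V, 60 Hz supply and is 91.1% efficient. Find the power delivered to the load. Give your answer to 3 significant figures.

P_out ≈ 47.0 W

P_in = V_p I_p = 120 × 0.430 = 51.600 W.
P_out = η P_in = 0.911 × 51.600 = 47.0 W.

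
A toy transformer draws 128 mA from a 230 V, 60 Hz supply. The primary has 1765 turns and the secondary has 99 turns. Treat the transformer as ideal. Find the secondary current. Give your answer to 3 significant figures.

I_s/I_p = N_p/N_s, so I_s = 0.128 × 1765/99 = 2.28 A.

I_s ≈ 2.28 A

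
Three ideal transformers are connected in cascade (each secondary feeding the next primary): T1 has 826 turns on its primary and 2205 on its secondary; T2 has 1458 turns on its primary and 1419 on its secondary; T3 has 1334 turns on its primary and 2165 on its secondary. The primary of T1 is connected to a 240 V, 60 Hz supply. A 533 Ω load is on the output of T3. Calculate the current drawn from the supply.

Secondary of T1: V = 240.00 × 2205/826 = 640.68 V.
Secondary of T2: V = 640.68 × 1419/1458 = 623.54 V.
Secondary of T3: V = 623.54 × 2165/1334 = 1012.0 V.
I_load = 1012.0/533 = 1.8986 A, so P_out = 1012.0 × 1.8986 = 1921.3 W.
All ideal ⇒ P_in = P_out, so I_supply = 1921.3/240 = 8.01 A.

I_supply ≈ 8.01 A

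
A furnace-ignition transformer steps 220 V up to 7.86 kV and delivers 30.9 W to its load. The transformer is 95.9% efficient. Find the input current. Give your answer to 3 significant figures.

P_in = P_out/η = 30.9/0.959 = 32.221 W.
I_in = P_in/V_in = 32.221/220 = 0.146 A.

I_in ≈ 0.146 A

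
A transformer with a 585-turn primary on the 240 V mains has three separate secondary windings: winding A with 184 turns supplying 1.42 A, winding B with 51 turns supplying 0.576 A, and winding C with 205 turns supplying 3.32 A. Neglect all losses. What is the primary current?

I_p ≈ 1.66 A

V_A = 240 × 184/585 = 75.487 V; V_B = 240 × 51/585 = 20.923 V; V_C = 240 × 205/585 = 84.103 V.
P_out = V_A I_A + V_B I_B + V_C I_C = 75.487×1.42 + 20.923×0.576 + 84.103×3.32 = 107.19 + 12.052 + 279.22 = 398.46 W.
Ideal ⇒ P_in = P_out, so I_p = P_out/V_p = 398.46/240 = 1.66 A.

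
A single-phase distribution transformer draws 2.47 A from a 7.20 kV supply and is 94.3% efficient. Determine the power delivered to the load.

P_out ≈ 16800 W

P_in = V_p I_p = 7200 × 2.47 = 17784 W.
P_out = η P_in = 0.943 × 17784 = 16800 W.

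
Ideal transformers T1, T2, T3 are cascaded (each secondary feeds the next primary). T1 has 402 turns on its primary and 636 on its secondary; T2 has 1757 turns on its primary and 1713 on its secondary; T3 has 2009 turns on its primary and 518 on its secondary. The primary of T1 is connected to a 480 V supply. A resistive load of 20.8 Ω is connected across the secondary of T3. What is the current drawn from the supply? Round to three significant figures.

After T1: V = 480.00 × 636/402 = 759.40 V.
After T2: V = 759.40 × 1713/1757 = 740.39 V.
After T3: V = 740.39 × 518/2009 = 190.90 V.
I_load = 190.90/20.8 = 9.1779 A, so P_out = 190.90 × 9.1779 = 1752.1 W.
All ideal ⇒ P_in = P_out, so I_supply = 1752.1/480 = 3.65 A.

I_supply ≈ 3.65 A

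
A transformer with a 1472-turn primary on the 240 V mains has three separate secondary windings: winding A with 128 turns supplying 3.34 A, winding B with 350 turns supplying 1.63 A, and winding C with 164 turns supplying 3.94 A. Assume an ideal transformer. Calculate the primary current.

V_A = 240 × 128/1472 = 20.870 V; V_B = 240 × 350/1472 = 57.065 V; V_C = 240 × 164/1472 = 26.739 V.
P_out = V_A I_A + V_B I_B + V_C I_C = 20.870×3.34 + 57.065×1.63 + 26.739×3.94 = 69.704 + 93.016 + 105.35 = 268.07 W.
Ideal ⇒ P_in = P_out, so I_p = P_out/V_p = 268.07/240 = 1.12 A.

I_p ≈ 1.12 A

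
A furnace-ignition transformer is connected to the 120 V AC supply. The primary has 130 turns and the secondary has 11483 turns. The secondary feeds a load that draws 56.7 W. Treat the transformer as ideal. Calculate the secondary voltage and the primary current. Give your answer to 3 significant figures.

V_s = V_p × N_s/N_p = 120 × 11483/130 = 10600 V.
I_s = P/V_s = 56.7/10600 = 0.0053492 A.
I_p = I_s × N_s/N_p = 0.0053492 × 11483/130 = 0.472 A.

V_s ≈ 10600 V, I_p ≈ 0.472 A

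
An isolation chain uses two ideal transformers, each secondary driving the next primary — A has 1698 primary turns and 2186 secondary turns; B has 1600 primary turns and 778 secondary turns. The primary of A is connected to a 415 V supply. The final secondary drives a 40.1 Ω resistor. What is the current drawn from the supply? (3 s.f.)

I_supply ≈ 4.06 A

After A: V = 415.00 × 2186/1698 = 534.27 V.
After B: V = 534.27 × 778/1600 = 259.79 V.
I_load = 259.79/40.1 = 6.4785 A, so P_out = 259.79 × 6.4785 = 1683.0 W.
All ideal ⇒ P_in = P_out, so I_supply = 1683.0/415 = 4.06 A.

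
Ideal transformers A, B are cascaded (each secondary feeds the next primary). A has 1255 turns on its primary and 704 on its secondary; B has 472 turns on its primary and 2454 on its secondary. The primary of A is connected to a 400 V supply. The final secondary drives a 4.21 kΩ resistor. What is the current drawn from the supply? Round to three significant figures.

After A: V = 400.00 × 704/1255 = 224.38 V.
After B: V = 224.38 × 2454/472 = 1166.6 V.
I_load = 1166.6/4210 = 0.27710 A, so P_out = 1166.6 × 0.27710 = 323.27 W.
All ideal ⇒ P_in = P_out, so I_supply = 323.27/400 = 0.808 A.

I_supply ≈ 0.808 A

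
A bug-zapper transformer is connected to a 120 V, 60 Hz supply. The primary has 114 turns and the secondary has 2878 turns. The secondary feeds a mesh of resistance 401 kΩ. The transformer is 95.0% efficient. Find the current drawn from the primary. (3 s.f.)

V_s = 120 × 2878/114 = 3029.5 V.
I_s = V_s/R = 3029.5/401000 = 0.0075548 A.
P_out = V_s I_s = 3029.5 × 0.0075548 = 22.887 W.
P_in = P_out/η = 22.887/0.950 = 24.092 W.
I_p = P_in/V_p = 24.092/120 = 0.201 A.

I_p ≈ 0.201 A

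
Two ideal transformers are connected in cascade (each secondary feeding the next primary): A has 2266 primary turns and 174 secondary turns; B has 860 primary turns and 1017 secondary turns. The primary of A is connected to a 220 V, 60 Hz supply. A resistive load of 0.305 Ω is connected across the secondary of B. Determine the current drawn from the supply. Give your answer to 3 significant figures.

I_supply ≈ 5.95 A

Secondary of A: V = 220.00 × 174/2266 = 16.893 V.
Secondary of B: V = 16.893 × 1017/860 = 19.977 V.
I_load = 19.977/0.305 = 65.499 A, so P_out = 19.977 × 65.499 = 1308.5 W.
All ideal ⇒ P_in = P_out, so I_supply = 1308.5/220 = 5.95 A.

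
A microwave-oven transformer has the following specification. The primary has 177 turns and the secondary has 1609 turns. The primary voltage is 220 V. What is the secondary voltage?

V_s/V_p = N_s/N_p, so V_s = 220 × 1609/177 = 2000 V.

V_s ≈ 2000 V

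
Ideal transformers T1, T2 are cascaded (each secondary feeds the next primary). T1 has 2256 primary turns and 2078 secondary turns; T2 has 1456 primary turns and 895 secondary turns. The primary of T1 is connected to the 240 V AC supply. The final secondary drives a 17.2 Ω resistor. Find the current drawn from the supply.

I_supply ≈ 4.47 A

Secondary of T1: V = 240.00 × 2078/2256 = 221.06 V.
Secondary of T2: V = 221.06 × 895/1456 = 135.89 V.
I_load = 135.89/17.2 = 7.9004 A, so P_out = 135.89 × 7.9004 = 1073.6 W.
All ideal ⇒ P_in = P_out, so I_supply = 1073.6/240 = 4.47 A.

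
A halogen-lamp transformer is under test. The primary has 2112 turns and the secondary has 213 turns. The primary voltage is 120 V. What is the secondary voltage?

V_s ≈ 12.1 V

V_s/V_p = N_s/N_p, so V_s = 120 × 213/2112 = 12.1 V.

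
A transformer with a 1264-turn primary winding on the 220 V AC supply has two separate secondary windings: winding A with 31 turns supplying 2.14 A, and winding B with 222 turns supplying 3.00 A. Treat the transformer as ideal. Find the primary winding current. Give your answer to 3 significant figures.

I_p ≈ 0.579 A

V_A = 220 × 31/1264 = 5.3956 V; V_B = 220 × 222/1264 = 38.639 V.
P_out = V_A I_A + V_B I_B = 5.3956×2.14 + 38.639×3.00 = 11.547 + 115.92 = 127.46 W.
Ideal ⇒ P_in = P_out, so I_p = P_out/V_p = 127.46/220 = 0.579 A.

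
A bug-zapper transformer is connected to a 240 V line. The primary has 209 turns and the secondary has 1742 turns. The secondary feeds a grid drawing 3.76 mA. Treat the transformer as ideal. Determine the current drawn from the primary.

I_p ≈ 0.0313 A

For an ideal transformer I_p N_p = I_s N_s, so I_p = 0.00376 × 1742/209 = 0.0313 A.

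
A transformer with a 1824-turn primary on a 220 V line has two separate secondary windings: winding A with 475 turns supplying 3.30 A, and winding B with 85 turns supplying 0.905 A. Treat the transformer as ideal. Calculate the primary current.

I_p ≈ 0.902 A

V_A = 220 × 475/1824 = 57.292 V; V_B = 220 × 85/1824 = 10.252 V.
P_out = V_A I_A + V_B I_B = 57.292×3.30 + 10.252×0.905 = 189.06 + 9.2782 = 198.34 W.
Ideal ⇒ P_in = P_out, so I_p = P_out/V_p = 198.34/220 = 0.902 A.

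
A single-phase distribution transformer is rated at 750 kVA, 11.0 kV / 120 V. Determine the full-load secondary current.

I_s ≈ 6250 A

I_s = S/V_s = 750000/120 = 6250 A.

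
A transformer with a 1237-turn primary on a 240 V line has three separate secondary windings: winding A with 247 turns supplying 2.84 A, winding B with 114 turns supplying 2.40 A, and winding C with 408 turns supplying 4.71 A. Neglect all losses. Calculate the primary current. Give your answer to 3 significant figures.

V_A = 240 × 247/1237 = 47.922 V; V_B = 240 × 114/1237 = 22.118 V; V_C = 240 × 408/1237 = 79.159 V.
P_out = V_A I_A + V_B I_B + V_C I_C = 47.922×2.84 + 22.118×2.40 + 79.159×4.71 = 136.10 + 53.083 + 372.84 = 562.02 W.
Ideal ⇒ P_in = P_out, so I_p = P_out/V_p = 562.02/240 = 2.34 A.

I_p ≈ 2.34 A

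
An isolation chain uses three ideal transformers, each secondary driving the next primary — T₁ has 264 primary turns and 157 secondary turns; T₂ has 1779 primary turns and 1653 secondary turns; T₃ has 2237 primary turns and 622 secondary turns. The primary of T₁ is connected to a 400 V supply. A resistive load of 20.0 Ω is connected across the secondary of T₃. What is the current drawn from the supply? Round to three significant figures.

I_supply ≈ 0.472 A

After T₁: V = 400.00 × 157/264 = 237.88 V.
After T₂: V = 237.88 × 1653/1779 = 221.03 V.
After T₃: V = 221.03 × 622/2237 = 61.458 V.
I_load = 61.458/20.0 = 3.0729 A, so P_out = 61.458 × 3.0729 = 188.85 W.
All ideal ⇒ P_in = P_out, so I_supply = 188.85/400 = 0.472 A.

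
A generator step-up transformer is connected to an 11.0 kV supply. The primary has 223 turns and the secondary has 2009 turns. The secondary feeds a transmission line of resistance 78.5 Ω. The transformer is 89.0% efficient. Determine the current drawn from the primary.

V_s = 11000 × 2009/223 = 99099 V.
I_s = V_s/R = 99099/78.5 = 1262.4 A.
P_out = V_s I_s = 99099 × 1262.4 = 1.2510×10^8 W.
P_in = P_out/η = 1.2510×10^8/0.890 = 1.4056×10^8 W.
I_p = P_in/V_p = 1.4056×10^8/11000 = 12800 A.

I_p ≈ 12800 A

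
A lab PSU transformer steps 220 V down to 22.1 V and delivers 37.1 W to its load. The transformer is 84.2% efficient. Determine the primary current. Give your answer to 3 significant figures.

P_in = P_out/η = 37.1/0.842 = 44.062 W.
I_p = P_in/V_p = 44.062/220 = 0.200 A.

I_p ≈ 0.200 A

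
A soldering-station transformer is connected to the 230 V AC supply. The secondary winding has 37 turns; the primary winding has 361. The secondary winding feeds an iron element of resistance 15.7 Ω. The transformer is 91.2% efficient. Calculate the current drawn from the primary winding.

V_s = 230 × 37/361 = 23.573 V.
I_s = V_s/R = 23.573/15.7 = 1.5015 A.
P_out = V_s I_s = 23.573 × 1.5015 = 35.395 W.
P_in = P_out/η = 35.395/0.912 = 38.811 W.
I_p = P_in/V_p = 38.811/230 = 0.169 A.

I_p ≈ 0.169 A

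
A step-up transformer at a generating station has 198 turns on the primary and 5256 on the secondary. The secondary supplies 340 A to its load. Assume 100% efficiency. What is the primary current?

I_p ≈ 9030 A

For an ideal transformer I_p/I_s = N_s/N_p, so I_p = 340 × 5256/198 = 9030 A.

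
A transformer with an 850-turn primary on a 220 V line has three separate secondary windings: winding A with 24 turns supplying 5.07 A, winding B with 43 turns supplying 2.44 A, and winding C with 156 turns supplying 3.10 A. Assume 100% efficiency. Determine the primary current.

V_A = 220 × 24/850 = 6.2118 V; V_B = 220 × 43/850 = 11.129 V; V_C = 220 × 156/850 = 40.376 V.
P_out = V_A I_A + V_B I_B + V_C I_C = 6.2118×5.07 + 11.129×2.44 + 40.376×3.10 = 31.494 + 27.156 + 125.17 = 183.82 W.
Ideal ⇒ P_in = P_out, so I_p = P_out/V_p = 183.82/220 = 0.836 A.

I_p ≈ 0.836 A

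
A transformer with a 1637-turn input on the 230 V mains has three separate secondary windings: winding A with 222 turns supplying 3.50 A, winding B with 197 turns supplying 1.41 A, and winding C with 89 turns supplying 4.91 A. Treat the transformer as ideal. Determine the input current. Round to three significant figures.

I_in ≈ 0.911 A

V_A = 230 × 222/1637 = 31.191 V; V_B = 230 × 197/1637 = 27.679 V; V_C = 230 × 89/1637 = 12.505 V.
P_out = V_A I_A + V_B I_B + V_C I_C = 31.191×3.50 + 27.679×1.41 + 12.505×4.91 = 109.17 + 39.027 + 61.397 = 209.59 W.
Ideal ⇒ P_in = P_out, so I_in = P_out/V_in = 209.59/230 = 0.911 A.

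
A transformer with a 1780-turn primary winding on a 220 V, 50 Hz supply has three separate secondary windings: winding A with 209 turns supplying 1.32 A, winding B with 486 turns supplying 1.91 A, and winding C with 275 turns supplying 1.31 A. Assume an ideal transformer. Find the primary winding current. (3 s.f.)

V_A = 220 × 209/1780 = 25.831 V; V_B = 220 × 486/1780 = 60.067 V; V_C = 220 × 275/1780 = 33.989 V.
P_out = V_A I_A + V_B I_B + V_C I_C = 25.831×1.32 + 60.067×1.91 + 33.989×1.31 = 34.098 + 114.73 + 44.525 = 193.35 W.
Ideal ⇒ P_in = P_out, so I_p = P_out/V_p = 193.35/220 = 0.879 A.

I_p ≈ 0.879 A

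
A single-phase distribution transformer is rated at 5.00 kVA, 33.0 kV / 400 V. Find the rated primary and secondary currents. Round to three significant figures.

I_p ≈ 0.152 A, I_s ≈ 12.5 A

I_p = S/V_p = 5000/33000 = 0.152 A.
I_s = S/V_s = 5000/400 = 12.5 A.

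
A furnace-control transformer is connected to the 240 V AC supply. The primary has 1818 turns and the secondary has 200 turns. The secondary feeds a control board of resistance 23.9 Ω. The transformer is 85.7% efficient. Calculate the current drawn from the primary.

I_p ≈ 0.142 A

V_s = 240 × 200/1818 = 26.403 V.
I_s = V_s/R = 26.403/23.9 = 1.1047 A.
P_out = V_s I_s = 26.403 × 1.1047 = 29.167 W.
P_in = P_out/η = 29.167/0.857 = 34.034 W.
I_p = P_in/V_p = 34.034/240 = 0.142 A.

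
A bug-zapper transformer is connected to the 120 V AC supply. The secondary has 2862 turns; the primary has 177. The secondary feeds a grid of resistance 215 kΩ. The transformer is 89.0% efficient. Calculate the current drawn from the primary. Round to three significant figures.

I_p ≈ 0.164 A

V_s = 120 × 2862/177 = 1940.3 V.
I_s = V_s/R = 1940.3/215000 = 0.0090248 A.
P_out = V_s I_s = 1940.3 × 0.0090248 = 17.511 W.
P_in = P_out/η = 17.511/0.890 = 19.676 W.
I_p = P_in/V_p = 19.676/120 = 0.164 A.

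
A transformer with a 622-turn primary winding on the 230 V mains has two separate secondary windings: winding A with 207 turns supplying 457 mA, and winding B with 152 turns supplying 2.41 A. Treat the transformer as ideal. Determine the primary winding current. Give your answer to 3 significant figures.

V_A = 230 × 207/622 = 76.543 V; V_B = 230 × 152/622 = 56.206 V.
P_out = V_A I_A + V_B I_B = 76.543×0.457 + 56.206×2.41 = 34.980 + 135.46 = 170.44 W.
Ideal ⇒ P_in = P_out, so I_p = P_out/V_p = 170.44/230 = 0.741 A.

I_p ≈ 0.741 A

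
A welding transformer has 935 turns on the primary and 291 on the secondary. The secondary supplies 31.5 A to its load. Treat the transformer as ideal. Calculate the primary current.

I_p ≈ 9.80 A

For an ideal transformer I_p/I_s = N_s/N_p, so I_p = 31.5 × 291/935 = 9.80 A.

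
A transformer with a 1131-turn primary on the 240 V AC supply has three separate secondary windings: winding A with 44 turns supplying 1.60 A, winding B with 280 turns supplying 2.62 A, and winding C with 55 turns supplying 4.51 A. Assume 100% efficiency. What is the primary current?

V_A = 240 × 44/1131 = 9.3369 V; V_B = 240 × 280/1131 = 59.416 V; V_C = 240 × 55/1131 = 11.671 V.
P_out = V_A I_A + V_B I_B + V_C I_C = 9.3369×1.60 + 59.416×2.62 + 11.671×4.51 = 14.939 + 155.67 + 52.637 = 223.25 W.
Ideal ⇒ P_in = P_out, so I_p = P_out/V_p = 223.25/240 = 0.930 A.

I_p ≈ 0.930 A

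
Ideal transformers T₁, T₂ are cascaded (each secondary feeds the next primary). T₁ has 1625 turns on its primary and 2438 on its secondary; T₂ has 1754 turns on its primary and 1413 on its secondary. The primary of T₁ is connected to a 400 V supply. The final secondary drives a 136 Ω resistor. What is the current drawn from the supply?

I_supply ≈ 4.30 A

After T₁: V = 400.00 × 2438/1625 = 600.12 V.
After T₂: V = 600.12 × 1413/1754 = 483.45 V.
I_load = 483.45/136 = 3.5548 A, so P_out = 483.45 × 3.5548 = 1718.6 W.
All ideal ⇒ P_in = P_out, so I_supply = 1718.6/400 = 4.30 A.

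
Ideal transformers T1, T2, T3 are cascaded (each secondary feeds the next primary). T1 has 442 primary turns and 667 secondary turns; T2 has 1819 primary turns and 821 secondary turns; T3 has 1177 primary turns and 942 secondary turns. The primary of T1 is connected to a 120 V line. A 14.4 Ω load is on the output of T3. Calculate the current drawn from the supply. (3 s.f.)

After T1: V = 120.00 × 667/442 = 181.09 V.
After T2: V = 181.09 × 821/1819 = 81.733 V.
After T3: V = 81.733 × 942/1177 = 65.414 V.
I_load = 65.414/14.4 = 4.5426 A, so P_out = 65.414 × 4.5426 = 297.15 W.
All ideal ⇒ P_in = P_out, so I_supply = 297.15/120 = 2.48 A.

I_supply ≈ 2.48 A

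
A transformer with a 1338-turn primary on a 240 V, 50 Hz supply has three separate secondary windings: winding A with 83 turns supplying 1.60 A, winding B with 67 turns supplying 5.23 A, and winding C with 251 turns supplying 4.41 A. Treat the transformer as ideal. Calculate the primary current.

I_p ≈ 1.19 A

V_A = 240 × 83/1338 = 14.888 V; V_B = 240 × 67/1338 = 12.018 V; V_C = 240 × 251/1338 = 45.022 V.
P_out = V_A I_A + V_B I_B + V_C I_C = 14.888×1.60 + 12.018×5.23 + 45.022×4.41 = 23.821 + 62.854 + 198.55 = 285.22 W.
Ideal ⇒ P_in = P_out, so I_p = P_out/V_p = 285.22/240 = 1.19 A.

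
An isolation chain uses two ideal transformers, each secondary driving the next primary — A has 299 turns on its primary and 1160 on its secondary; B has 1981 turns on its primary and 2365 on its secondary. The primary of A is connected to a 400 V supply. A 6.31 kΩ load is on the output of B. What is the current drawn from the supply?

After A: V = 400.00 × 1160/299 = 1551.8 V.
After B: V = 1551.8 × 2365/1981 = 1852.7 V.
I_load = 1852.7/6310 = 0.29361 A, so P_out = 1852.7 × 0.29361 = 543.95 W.
All ideal ⇒ P_in = P_out, so I_supply = 543.95/400 = 1.36 A.

I_supply ≈ 1.36 A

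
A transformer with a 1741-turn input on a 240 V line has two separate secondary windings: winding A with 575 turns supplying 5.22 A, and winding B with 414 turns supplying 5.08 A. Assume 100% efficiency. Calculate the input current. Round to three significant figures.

V_A = 240 × 575/1741 = 79.265 V; V_B = 240 × 414/1741 = 57.071 V.
P_out = V_A I_A + V_B I_B = 79.265×5.22 + 57.071×5.08 = 413.76 + 289.92 = 703.68 W.
Ideal ⇒ P_in = P_out, so I_in = P_out/V_in = 703.68/240 = 2.93 A.

I_in ≈ 2.93 A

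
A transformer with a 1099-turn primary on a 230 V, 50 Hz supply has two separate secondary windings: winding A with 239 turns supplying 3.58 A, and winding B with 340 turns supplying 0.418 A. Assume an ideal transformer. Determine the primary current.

V_A = 230 × 239/1099 = 50.018 V; V_B = 230 × 340/1099 = 71.156 V.
P_out = V_A I_A + V_B I_B = 50.018×3.58 + 71.156×0.418 = 179.07 + 29.743 = 208.81 W.
Ideal ⇒ P_in = P_out, so I_p = P_out/V_p = 208.81/230 = 0.908 A.

I_p ≈ 0.908 A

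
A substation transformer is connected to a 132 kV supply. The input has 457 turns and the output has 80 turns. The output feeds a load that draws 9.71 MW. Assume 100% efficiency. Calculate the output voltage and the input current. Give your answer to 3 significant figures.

V_out ≈ 23100 V, I_in ≈ 73.6 A

V_out = V_in × N_out/N_in = 132000 × 80/457 = 23107 V.
I_out = P/V_out = 9.71×10^6/23107 = 420.21 A.
I_in = I_out × N_out/N_in = 420.21 × 80/457 = 73.6 A.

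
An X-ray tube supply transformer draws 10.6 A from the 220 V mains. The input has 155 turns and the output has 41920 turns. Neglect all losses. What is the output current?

I_out ≈ 0.0392 A

I_out/I_in = N_in/N_out, so I_out = 10.6 × 155/41920 = 0.0392 A.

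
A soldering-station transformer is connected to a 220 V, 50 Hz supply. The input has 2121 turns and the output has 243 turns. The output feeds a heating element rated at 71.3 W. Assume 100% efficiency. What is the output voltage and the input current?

V_out ≈ 25.2 V, I_in ≈ 0.324 A

V_out = V_in × N_out/N_in = 220 × 243/2121 = 25.205 V.
I_out = P/V_out = 71.3/25.205 = 2.8288 A.
I_in = I_out × N_out/N_in = 2.8288 × 243/2121 = 0.324 A.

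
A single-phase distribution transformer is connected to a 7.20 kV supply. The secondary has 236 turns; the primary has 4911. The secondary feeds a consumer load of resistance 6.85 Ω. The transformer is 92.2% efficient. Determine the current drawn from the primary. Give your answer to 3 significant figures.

V_s = 7200 × 236/4911 = 346.00 V.
I_s = V_s/R = 346.00/6.85 = 50.511 A.
P_out = V_s I_s = 346.00 × 50.511 = 17477 W.
P_in = P_out/η = 17477/0.922 = 18955 W.
I_p = P_in/V_p = 18955/7200 = 2.63 A.

I_p ≈ 2.63 A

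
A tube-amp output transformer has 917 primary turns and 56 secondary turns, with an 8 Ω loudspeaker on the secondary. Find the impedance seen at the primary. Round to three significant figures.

Z_p ≈ 2150 Ω

Z_p = (N_p/N_s)² × Z_s = (917/56)² × 8 = 2150 Ω.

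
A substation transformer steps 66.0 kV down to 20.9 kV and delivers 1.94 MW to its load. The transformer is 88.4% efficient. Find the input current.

P_in = P_out/η = 1.94×10^6/0.884 = 2.1946×10^6 W.
I_in = P_in/V_in = 2.1946×10^6/66000 = 33.3 A.

I_in ≈ 33.3 A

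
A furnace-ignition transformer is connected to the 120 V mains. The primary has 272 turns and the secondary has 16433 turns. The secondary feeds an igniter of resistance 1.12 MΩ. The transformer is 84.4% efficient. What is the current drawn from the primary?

I_p ≈ 0.463 A

V_s = 120 × 16433/272 = 7249.9 V.
I_s = V_s/R = 7249.9/(1.12×10^6) = 0.0064731 A.
P_out = V_s I_s = 7249.9 × 0.0064731 = 46.929 W.
P_in = P_out/η = 46.929/0.844 = 55.603 W.
I_p = P_in/V_p = 55.603/120 = 0.463 A.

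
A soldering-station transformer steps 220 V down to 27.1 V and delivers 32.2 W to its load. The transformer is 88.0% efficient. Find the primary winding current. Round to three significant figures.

I_p ≈ 0.166 A

P_in = P_out/η = 32.2/0.880 = 36.591 W.
I_p = P_in/V_p = 36.591/220 = 0.166 A.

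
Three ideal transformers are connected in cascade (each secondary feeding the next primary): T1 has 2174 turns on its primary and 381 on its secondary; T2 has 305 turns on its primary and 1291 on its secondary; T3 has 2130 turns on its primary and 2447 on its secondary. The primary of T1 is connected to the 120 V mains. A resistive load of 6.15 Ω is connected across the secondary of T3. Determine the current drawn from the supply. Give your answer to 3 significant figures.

I_supply ≈ 14.2 A

Secondary of T1: V = 120.00 × 381/2174 = 21.030 V.
Secondary of T2: V = 21.030 × 1291/305 = 89.017 V.
Secondary of T3: V = 89.017 × 2447/2130 = 102.27 V.
I_load = 102.27/6.15 = 16.628 A, so P_out = 102.27 × 16.628 = 1700.5 W.
All ideal ⇒ P_in = P_out, so I_supply = 1700.5/120 = 14.2 A.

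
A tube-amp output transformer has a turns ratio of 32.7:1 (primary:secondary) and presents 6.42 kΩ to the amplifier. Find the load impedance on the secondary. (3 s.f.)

Z_s = Z_p/(N_p/N_s)² = 6420/32.7² = 6.00 Ω.

Z_s ≈ 6.00 Ω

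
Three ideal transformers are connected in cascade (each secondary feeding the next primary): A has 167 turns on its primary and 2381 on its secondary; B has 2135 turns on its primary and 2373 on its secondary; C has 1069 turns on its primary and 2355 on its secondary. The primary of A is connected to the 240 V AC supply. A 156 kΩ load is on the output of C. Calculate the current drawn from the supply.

I_supply ≈ 1.87 A

Secondary of A: V = 240.00 × 2381/167 = 3421.8 V.
Secondary of B: V = 3421.8 × 2373/2135 = 3803.2 V.
Secondary of C: V = 3803.2 × 2355/1069 = 8378.5 V.
I_load = 8378.5/156000 = 0.053708 A, so P_out = 8378.5 × 0.053708 = 450.00 W.
All ideal ⇒ P_in = P_out, so I_supply = 450.00/240 = 1.87 A.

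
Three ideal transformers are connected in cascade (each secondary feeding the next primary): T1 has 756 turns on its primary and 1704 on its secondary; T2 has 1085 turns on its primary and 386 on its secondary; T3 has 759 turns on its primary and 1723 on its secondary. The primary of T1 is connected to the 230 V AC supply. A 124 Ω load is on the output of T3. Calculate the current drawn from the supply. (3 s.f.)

I_supply ≈ 6.15 A

Secondary of T1: V = 230.00 × 1704/756 = 518.41 V.
Secondary of T2: V = 518.41 × 386/1085 = 184.43 V.
Secondary of T3: V = 184.43 × 1723/759 = 418.67 V.
I_load = 418.67/124 = 3.3764 A, so P_out = 418.67 × 3.3764 = 1413.6 W.
All ideal ⇒ P_in = P_out, so I_supply = 1413.6/230 = 6.15 A.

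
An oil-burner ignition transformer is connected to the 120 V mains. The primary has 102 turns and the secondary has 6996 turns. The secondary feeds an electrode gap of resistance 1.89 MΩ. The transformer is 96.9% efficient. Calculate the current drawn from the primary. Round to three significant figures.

I_p ≈ 0.308 A

V_s = 120 × 6996/102 = 8230.6 V.
I_s = V_s/R = 8230.6/(1.89×10^6) = 0.0043548 A.
P_out = V_s I_s = 8230.6 × 0.0043548 = 35.843 W.
P_in = P_out/η = 35.843/0.969 = 36.989 W.
I_p = P_in/V_p = 36.989/120 = 0.308 A.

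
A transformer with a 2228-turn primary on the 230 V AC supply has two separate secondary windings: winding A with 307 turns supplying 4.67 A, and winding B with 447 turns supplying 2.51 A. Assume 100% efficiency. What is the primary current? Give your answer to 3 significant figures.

I_p ≈ 1.15 A

V_A = 230 × 307/2228 = 31.692 V; V_B = 230 × 447/2228 = 46.145 V.
P_out = V_A I_A + V_B I_B = 31.692×4.67 + 46.145×2.51 = 148.00 + 115.82 = 263.82 W.
Ideal ⇒ P_in = P_out, so I_p = P_out/V_p = 263.82/230 = 1.15 A.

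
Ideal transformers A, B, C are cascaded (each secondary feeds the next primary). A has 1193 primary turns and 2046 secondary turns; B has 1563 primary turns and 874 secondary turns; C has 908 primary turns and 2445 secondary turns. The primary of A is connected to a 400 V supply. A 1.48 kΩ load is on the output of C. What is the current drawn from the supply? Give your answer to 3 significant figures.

After A: V = 400.00 × 2046/1193 = 686.00 V.
After B: V = 686.00 × 874/1563 = 383.60 V.
After C: V = 383.60 × 2445/908 = 1032.9 V.
I_load = 1032.9/1480 = 0.69793 A, so P_out = 1032.9 × 0.69793 = 720.91 W.
All ideal ⇒ P_in = P_out, so I_supply = 720.91/400 = 1.80 A.

I_supply ≈ 1.80 A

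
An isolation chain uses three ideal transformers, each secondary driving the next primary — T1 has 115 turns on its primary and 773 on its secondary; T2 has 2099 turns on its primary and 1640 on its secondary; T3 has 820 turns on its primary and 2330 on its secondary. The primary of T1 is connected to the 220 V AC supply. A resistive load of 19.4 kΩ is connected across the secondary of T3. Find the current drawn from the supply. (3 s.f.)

After T1: V = 220.00 × 773/115 = 1478.8 V.
After T2: V = 1478.8 × 1640/2099 = 1155.4 V.
After T3: V = 1155.4 × 2330/820 = 3283.1 V.
I_load = 3283.1/19400 = 0.16923 A, so P_out = 3283.1 × 0.16923 = 555.59 W.
All ideal ⇒ P_in = P_out, so I_supply = 555.59/220 = 2.53 A.

I_supply ≈ 2.53 A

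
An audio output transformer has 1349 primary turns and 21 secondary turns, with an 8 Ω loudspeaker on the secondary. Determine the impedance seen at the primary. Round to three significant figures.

Z_p ≈ 33000 Ω

Z_p = (N_p/N_s)² × Z_s = (1349/21)² × 8 = 33000 Ω.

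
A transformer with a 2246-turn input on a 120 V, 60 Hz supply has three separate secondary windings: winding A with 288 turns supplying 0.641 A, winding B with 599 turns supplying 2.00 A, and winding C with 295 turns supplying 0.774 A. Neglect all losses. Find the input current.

I_in ≈ 0.717 A

V_A = 120 × 288/2246 = 15.387 V; V_B = 120 × 599/2246 = 32.004 V; V_C = 120 × 295/2246 = 15.761 V.
P_out = V_A I_A + V_B I_B + V_C I_C = 15.387×0.641 + 32.004×2.00 + 15.761×0.774 = 9.8633 + 64.007 + 12.199 = 86.070 W.
Ideal ⇒ P_in = P_out, so I_in = P_out/V_in = 86.070/120 = 0.717 A.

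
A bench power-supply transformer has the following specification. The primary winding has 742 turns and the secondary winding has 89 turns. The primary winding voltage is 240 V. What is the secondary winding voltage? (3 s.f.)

V_s ≈ 28.8 V

V_s/V_p = N_s/N_p, so V_s = 240 × 89/742 = 28.8 V.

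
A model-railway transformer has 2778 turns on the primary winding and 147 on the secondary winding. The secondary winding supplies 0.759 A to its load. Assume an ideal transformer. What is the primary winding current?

I_p ≈ 0.0402 A

For an ideal transformer I_p/I_s = N_s/N_p, so I_p = 0.759 × 147/2778 = 0.0402 A.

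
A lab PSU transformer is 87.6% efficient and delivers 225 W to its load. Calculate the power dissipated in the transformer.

P_loss ≈ 31.8 W

P_in = P_out/η = 225/0.876 = 256.849 W.
P_loss = P_in − P_out = 256.849 − 225 = 31.8 W.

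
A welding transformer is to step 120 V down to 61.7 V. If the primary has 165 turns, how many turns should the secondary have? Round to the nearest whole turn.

N_s = 85 turns

N_s/N_p = V_s/V_p, so N_s = 165 × 61.7/120 = 84.8 ≈ 85 turns.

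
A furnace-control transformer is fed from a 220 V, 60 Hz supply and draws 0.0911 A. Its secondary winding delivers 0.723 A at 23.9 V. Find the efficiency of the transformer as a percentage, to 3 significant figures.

η ≈ 86.2%

P_in = 220 × 0.0911 = 20.0420 W.
P_out = 23.9 × 0.723 = 17.2797 W.
η = P_out/P_in = 17.2797/20.0420 = 0.862.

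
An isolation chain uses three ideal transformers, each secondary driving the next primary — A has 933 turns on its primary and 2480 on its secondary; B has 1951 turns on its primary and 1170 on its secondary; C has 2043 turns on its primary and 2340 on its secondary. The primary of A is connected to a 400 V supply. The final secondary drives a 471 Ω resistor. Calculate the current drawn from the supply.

I_supply ≈ 2.83 A

After A: V = 400.00 × 2480/933 = 1063.2 V.
After B: V = 1063.2 × 1170/1951 = 637.62 V.
After C: V = 637.62 × 2340/2043 = 730.31 V.
I_load = 730.31/471 = 1.5505 A, so P_out = 730.31 × 1.5505 = 1132.4 W.
All ideal ⇒ P_in = P_out, so I_supply = 1132.4/400 = 2.83 A.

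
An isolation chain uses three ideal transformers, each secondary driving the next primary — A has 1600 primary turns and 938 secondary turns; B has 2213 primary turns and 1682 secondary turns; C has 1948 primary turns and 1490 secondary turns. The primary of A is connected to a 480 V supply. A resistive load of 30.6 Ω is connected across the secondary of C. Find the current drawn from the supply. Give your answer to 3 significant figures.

Secondary of A: V = 480.00 × 938/1600 = 281.40 V.
Secondary of B: V = 281.40 × 1682/2213 = 213.88 V.
Secondary of C: V = 213.88 × 1490/1948 = 163.59 V.
I_load = 163.59/30.6 = 5.3462 A, so P_out = 163.59 × 5.3462 = 874.60 W.
All ideal ⇒ P_in = P_out, so I_supply = 874.60/480 = 1.82 A.

I_supply ≈ 1.82 A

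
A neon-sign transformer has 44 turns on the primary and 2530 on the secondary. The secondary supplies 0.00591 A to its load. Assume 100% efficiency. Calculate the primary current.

For an ideal transformer I_p/I_s = N_s/N_p, so I_p = 0.00591 × 2530/44 = 0.340 A.

I_p ≈ 0.340 A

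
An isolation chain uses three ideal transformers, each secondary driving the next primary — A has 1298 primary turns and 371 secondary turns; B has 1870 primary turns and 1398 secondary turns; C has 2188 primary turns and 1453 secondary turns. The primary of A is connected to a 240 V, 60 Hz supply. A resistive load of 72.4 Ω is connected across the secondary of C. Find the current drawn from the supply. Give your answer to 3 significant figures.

I_supply ≈ 0.0667 A

After A: V = 240.00 × 371/1298 = 68.598 V.
After B: V = 68.598 × 1398/1870 = 51.283 V.
After C: V = 51.283 × 1453/2188 = 34.056 V.
I_load = 34.056/72.4 = 0.47039 A, so P_out = 34.056 × 0.47039 = 16.020 W.
All ideal ⇒ P_in = P_out, so I_supply = 16.020/240 = 0.0667 A.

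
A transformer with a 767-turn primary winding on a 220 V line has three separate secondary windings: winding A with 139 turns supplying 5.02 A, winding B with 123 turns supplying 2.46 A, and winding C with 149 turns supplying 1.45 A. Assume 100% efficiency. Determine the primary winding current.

V_A = 220 × 139/767 = 39.870 V; V_B = 220 × 123/767 = 35.280 V; V_C = 220 × 149/767 = 42.738 V.
P_out = V_A I_A + V_B I_B + V_C I_C = 39.870×5.02 + 35.280×2.46 + 42.738×1.45 = 200.15 + 86.790 + 61.970 = 348.91 W.
Ideal ⇒ P_in = P_out, so I_p = P_out/V_p = 348.91/220 = 1.59 A.

I_p ≈ 1.59 A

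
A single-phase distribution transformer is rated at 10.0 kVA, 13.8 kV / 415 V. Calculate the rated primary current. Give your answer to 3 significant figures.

I_p = S/V_p = 10000/13800 = 0.725 A.

I_p ≈ 0.725 A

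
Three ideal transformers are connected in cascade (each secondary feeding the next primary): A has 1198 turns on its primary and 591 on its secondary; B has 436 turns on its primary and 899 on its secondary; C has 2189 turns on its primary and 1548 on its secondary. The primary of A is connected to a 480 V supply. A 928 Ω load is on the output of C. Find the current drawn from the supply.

After A: V = 480.00 × 591/1198 = 236.79 V.
After B: V = 236.79 × 899/436 = 488.25 V.
After C: V = 488.25 × 1548/2189 = 345.28 V.
I_load = 345.28/928 = 0.37207 A, so P_out = 345.28 × 0.37207 = 128.47 W.
All ideal ⇒ P_in = P_out, so I_supply = 128.47/480 = 0.268 A.

I_supply ≈ 0.268 A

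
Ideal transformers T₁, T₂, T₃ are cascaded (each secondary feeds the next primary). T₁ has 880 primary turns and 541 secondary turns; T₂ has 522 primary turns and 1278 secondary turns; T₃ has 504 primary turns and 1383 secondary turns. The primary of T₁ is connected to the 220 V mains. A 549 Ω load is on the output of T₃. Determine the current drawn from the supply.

Secondary of T₁: V = 220.00 × 541/880 = 135.25 V.
Secondary of T₂: V = 135.25 × 1278/522 = 331.13 V.
Secondary of T₃: V = 331.13 × 1383/504 = 908.63 V.
I_load = 908.63/549 = 1.6551 A, so P_out = 908.63 × 1.6551 = 1503.9 W.
All ideal ⇒ P_in = P_out, so I_supply = 1503.9/220 = 6.84 A.

I_supply ≈ 6.84 A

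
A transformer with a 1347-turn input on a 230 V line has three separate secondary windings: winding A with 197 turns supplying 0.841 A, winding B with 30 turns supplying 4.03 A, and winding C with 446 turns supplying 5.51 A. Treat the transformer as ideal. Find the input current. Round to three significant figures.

V_A = 230 × 197/1347 = 33.638 V; V_B = 230 × 30/1347 = 5.1225 V; V_C = 230 × 446/1347 = 76.154 V.
P_out = V_A I_A + V_B I_B + V_C I_C = 33.638×0.841 + 5.1225×4.03 + 76.154×5.51 = 28.289 + 20.644 + 419.61 = 468.54 W.
Ideal ⇒ P_in = P_out, so I_in = P_out/V_in = 468.54/230 = 2.04 A.

I_in ≈ 2.04 A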